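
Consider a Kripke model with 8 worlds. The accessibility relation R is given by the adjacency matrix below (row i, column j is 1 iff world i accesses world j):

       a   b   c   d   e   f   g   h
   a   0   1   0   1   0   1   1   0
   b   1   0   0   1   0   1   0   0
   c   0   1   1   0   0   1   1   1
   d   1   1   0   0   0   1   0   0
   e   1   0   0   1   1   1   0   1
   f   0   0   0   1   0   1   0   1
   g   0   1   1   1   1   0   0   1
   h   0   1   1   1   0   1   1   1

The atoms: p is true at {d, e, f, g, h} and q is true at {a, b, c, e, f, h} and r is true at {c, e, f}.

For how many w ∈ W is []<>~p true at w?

1

a: successors {b, d, f, g}; <>~p there: b:T, d:T, f:F, g:T. ✗
b: successors {a, d, f}; <>~p there: a:T, d:T, f:F. ✗
c: successors {b, c, f, g, h}; <>~p there: b:T, c:T, f:F, g:T, h:T. ✗
d: successors {a, b, f}; <>~p there: a:T, b:T, f:F. ✗
e: successors {a, d, e, f, h}; <>~p there: a:T, d:T, e:T, f:F, h:T. ✗
f: successors {d, f, h}; <>~p there: d:T, f:F, h:T. ✗
g: successors {b, c, d, e, h}; <>~p there: b:T, c:T, d:T, e:T, h:T. ✓
h: successors {b, c, d, f, g, h}; <>~p there: b:T, c:T, d:T, f:F, g:T, h:T. ✗
Satisfying worlds: {g}.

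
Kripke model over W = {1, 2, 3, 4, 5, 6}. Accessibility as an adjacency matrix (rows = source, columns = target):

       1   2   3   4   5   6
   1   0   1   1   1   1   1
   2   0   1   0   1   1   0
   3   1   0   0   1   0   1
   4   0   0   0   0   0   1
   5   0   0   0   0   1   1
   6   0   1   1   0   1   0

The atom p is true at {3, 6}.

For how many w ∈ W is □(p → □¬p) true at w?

1: successors {2, 3, 4, 5, 6}; p → □¬p there: 2:T, 3:F, 4:T, 5:T, 6:F. ✗
2: successors {2, 4, 5}; p → □¬p there: 2:T, 4:T, 5:T. ✓
3: successors {1, 4, 6}; p → □¬p there: 1:T, 4:T, 6:F. ✗
4: successors {6}; p → □¬p there: 6:F. ✗
5: successors {5, 6}; p → □¬p there: 5:T, 6:F. ✗
6: successors {2, 3, 5}; p → □¬p there: 2:T, 3:F, 5:T. ✗
Satisfying worlds: {2}.

1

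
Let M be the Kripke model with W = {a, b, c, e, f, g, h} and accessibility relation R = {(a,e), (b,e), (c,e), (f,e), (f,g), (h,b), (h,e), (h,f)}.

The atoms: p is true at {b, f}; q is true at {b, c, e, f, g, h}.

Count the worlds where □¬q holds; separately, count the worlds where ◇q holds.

For □¬q:
a: successors {e}; ¬q there: e:F. ✗
b: successors {e}; ¬q there: e:F. ✗
c: successors {e}; ¬q there: e:F. ✗
e: no successors, so □¬q holds vacuously. ✓
f: successors {e, g}; ¬q there: e:F, g:F. ✗
g: no successors, so □¬q holds vacuously. ✓
h: successors {b, e, f}; ¬q there: b:F, e:F, f:F. ✗
— 2 worlds.
For ◇q:
a: successors {e}; q there: e:T. ✓
b: successors {e}; q there: e:T. ✓
c: successors {e}; q there: e:T. ✓
e: no successors, so ◇q fails. ✗
f: successors {e, g}; q there: e:T, g:T. ✓
g: no successors, so ◇q fails. ✗
h: successors {b, e, f}; q there: b:T, e:T, f:T. ✓
— 5 worlds.

2 and 5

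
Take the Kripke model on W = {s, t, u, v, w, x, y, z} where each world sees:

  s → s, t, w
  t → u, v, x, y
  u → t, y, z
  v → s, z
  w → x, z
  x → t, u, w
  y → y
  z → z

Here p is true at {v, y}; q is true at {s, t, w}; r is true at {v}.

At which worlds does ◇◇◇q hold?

{s, t, u, v, w, x}

s: successors {s, t, w}; ◇◇q there: s:T, t:T, w:T. ✓
t: successors {u, v, x, y}; ◇◇q there: u:F, v:T, x:T, y:F. ✓
u: successors {t, y, z}; ◇◇q there: t:T, y:F, z:F. ✓
v: successors {s, z}; ◇◇q there: s:T, z:F. ✓
w: successors {x, z}; ◇◇q there: x:T, z:F. ✓
x: successors {t, u, w}; ◇◇q there: t:T, u:F, w:T. ✓
y: successors {y}; ◇◇q there: y:F. ✗
z: successors {z}; ◇◇q there: z:F. ✗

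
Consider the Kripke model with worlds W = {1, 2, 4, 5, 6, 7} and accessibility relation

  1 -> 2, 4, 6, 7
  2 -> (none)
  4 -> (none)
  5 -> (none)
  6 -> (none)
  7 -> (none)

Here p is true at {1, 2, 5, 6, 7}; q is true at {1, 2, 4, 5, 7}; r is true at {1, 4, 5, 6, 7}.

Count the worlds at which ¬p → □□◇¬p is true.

6

1: ¬p is F, □□◇¬p is T. ✓
2: ¬p is F, □□◇¬p is T. ✓
4: ¬p is T, □□◇¬p is T. ✓
5: ¬p is F, □□◇¬p is T. ✓
6: ¬p is F, □□◇¬p is T. ✓
7: ¬p is F, □□◇¬p is T. ✓
Satisfying worlds: {1, 2, 4, 5, 6, 7}.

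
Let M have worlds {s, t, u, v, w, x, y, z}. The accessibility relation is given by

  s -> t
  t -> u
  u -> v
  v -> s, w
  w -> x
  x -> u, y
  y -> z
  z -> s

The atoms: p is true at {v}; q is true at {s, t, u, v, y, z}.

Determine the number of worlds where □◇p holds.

1

s: successors {t}; ◇p there: t:F. ✗
t: successors {u}; ◇p there: u:T. ✓
u: successors {v}; ◇p there: v:F. ✗
v: successors {s, w}; ◇p there: s:F, w:F. ✗
w: successors {x}; ◇p there: x:F. ✗
x: successors {u, y}; ◇p there: u:T, y:F. ✗
y: successors {z}; ◇p there: z:F. ✗
z: successors {s}; ◇p there: s:F. ✗
Satisfying worlds: {t}.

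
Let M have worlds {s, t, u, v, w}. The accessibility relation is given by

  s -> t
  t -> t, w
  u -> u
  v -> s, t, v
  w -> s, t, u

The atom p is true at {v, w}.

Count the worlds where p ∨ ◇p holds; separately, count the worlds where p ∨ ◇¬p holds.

3 and 5

For p ∨ ◇p:
s: p is F, ◇p is F. ✗
t: p is F, ◇p is T. ✓
u: p is F, ◇p is F. ✗
v: p is T, ◇p is T. ✓
w: p is T, ◇p is F. ✓
— 3 worlds.
For p ∨ ◇¬p:
s: p is F, ◇¬p is T. ✓
t: p is F, ◇¬p is T. ✓
u: p is F, ◇¬p is T. ✓
v: p is T, ◇¬p is T. ✓
w: p is T, ◇¬p is T. ✓
— 5 worlds.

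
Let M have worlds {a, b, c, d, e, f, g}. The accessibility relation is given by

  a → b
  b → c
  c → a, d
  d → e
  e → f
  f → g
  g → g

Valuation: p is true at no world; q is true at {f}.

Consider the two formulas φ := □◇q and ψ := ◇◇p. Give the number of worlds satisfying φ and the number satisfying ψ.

For □◇q:
a: successors {b}; ◇q there: b:F. ✗
b: successors {c}; ◇q there: c:F. ✗
c: successors {a, d}; ◇q there: a:F, d:F. ✗
d: successors {e}; ◇q there: e:T. ✓
e: successors {f}; ◇q there: f:F. ✗
f: successors {g}; ◇q there: g:F. ✗
g: successors {g}; ◇q there: g:F. ✗
— 1 world.
For ◇◇p:
a: successors {b}; ◇p there: b:F. ✗
b: successors {c}; ◇p there: c:F. ✗
c: successors {a, d}; ◇p there: a:F, d:F. ✗
d: successors {e}; ◇p there: e:F. ✗
e: successors {f}; ◇p there: f:F. ✗
f: successors {g}; ◇p there: g:F. ✗
g: successors {g}; ◇p there: g:F. ✗
— 0 worlds.

1 and 0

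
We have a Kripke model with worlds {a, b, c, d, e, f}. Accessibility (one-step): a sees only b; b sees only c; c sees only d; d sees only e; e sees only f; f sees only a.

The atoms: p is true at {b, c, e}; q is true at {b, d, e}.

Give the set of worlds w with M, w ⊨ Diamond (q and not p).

a: successors {b}; q and not p there: b:F. ✗
b: successors {c}; q and not p there: c:F. ✗
c: successors {d}; q and not p there: d:T. ✓
d: successors {e}; q and not p there: e:F. ✗
e: successors {f}; q and not p there: f:F. ✗
f: successors {a}; q and not p there: a:F. ✗

{c}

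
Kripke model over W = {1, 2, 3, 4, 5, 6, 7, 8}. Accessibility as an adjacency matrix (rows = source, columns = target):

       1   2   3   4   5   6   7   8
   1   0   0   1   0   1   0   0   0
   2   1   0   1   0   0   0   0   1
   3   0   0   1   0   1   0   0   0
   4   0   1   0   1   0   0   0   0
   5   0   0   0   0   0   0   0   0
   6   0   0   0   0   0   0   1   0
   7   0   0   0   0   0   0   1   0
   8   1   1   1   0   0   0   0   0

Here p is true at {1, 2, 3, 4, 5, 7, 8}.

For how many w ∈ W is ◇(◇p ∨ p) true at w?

7

1: successors {3, 5}; ◇p ∨ p there: 3:T, 5:T. ✓
2: successors {1, 3, 8}; ◇p ∨ p there: 1:T, 3:T, 8:T. ✓
3: successors {3, 5}; ◇p ∨ p there: 3:T, 5:T. ✓
4: successors {2, 4}; ◇p ∨ p there: 2:T, 4:T. ✓
5: no successors, so ◇(◇p ∨ p) fails. ✗
6: successors {7}; ◇p ∨ p there: 7:T. ✓
7: successors {7}; ◇p ∨ p there: 7:T. ✓
8: successors {1, 2, 3}; ◇p ∨ p there: 1:T, 2:T, 3:T. ✓
Satisfying worlds: {1, 2, 3, 4, 6, 7, 8}.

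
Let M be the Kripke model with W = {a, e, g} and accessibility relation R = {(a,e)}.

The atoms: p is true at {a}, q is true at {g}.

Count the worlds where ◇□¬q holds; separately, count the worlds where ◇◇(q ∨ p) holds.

For ◇□¬q:
a: successors {e}; □¬q there: e:T. ✓
e: no successors, so ◇□¬q fails. ✗
g: no successors, so ◇□¬q fails. ✗
— 1 world.
For ◇◇(q ∨ p):
a: successors {e}; ◇(q ∨ p) there: e:F. ✗
e: no successors, so ◇◇(q ∨ p) fails. ✗
g: no successors, so ◇◇(q ∨ p) fails. ✗
— 0 worlds.

1 and 0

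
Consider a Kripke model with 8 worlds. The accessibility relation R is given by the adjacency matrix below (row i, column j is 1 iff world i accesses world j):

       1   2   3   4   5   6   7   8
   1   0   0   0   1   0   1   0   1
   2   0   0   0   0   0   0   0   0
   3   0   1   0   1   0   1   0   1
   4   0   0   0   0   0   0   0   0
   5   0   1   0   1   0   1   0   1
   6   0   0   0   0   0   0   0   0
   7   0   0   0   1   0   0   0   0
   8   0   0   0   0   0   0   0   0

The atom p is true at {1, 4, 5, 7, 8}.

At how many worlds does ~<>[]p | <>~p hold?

1: ~<>[]p is F, <>~p is T. ✓
2: ~<>[]p is T, <>~p is F. ✓
3: ~<>[]p is F, <>~p is T. ✓
4: ~<>[]p is T, <>~p is F. ✓
5: ~<>[]p is F, <>~p is T. ✓
6: ~<>[]p is T, <>~p is F. ✓
7: ~<>[]p is F, <>~p is F. ✗
8: ~<>[]p is T, <>~p is F. ✓
Satisfying worlds: {1, 2, 3, 4, 5, 6, 8}.

7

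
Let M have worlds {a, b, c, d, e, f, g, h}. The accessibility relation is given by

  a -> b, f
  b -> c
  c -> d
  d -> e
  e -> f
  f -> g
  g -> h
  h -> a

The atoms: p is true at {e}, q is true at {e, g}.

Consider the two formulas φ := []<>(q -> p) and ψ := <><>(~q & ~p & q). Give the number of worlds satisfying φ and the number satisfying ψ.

For []<>(q -> p):
a: successors {b, f}; <>(q -> p) there: b:T, f:F. ✗
b: successors {c}; <>(q -> p) there: c:T. ✓
c: successors {d}; <>(q -> p) there: d:T. ✓
d: successors {e}; <>(q -> p) there: e:T. ✓
e: successors {f}; <>(q -> p) there: f:F. ✗
f: successors {g}; <>(q -> p) there: g:T. ✓
g: successors {h}; <>(q -> p) there: h:T. ✓
h: successors {a}; <>(q -> p) there: a:T. ✓
— 6 worlds.
For <><>(~q & ~p & q):
a: successors {b, f}; <>(~q & ~p & q) there: b:F, f:F. ✗
b: successors {c}; <>(~q & ~p & q) there: c:F. ✗
c: successors {d}; <>(~q & ~p & q) there: d:F. ✗
d: successors {e}; <>(~q & ~p & q) there: e:F. ✗
e: successors {f}; <>(~q & ~p & q) there: f:F. ✗
f: successors {g}; <>(~q & ~p & q) there: g:F. ✗
g: successors {h}; <>(~q & ~p & q) there: h:F. ✗
h: successors {a}; <>(~q & ~p & q) there: a:F. ✗
— 0 worlds.

6 and 0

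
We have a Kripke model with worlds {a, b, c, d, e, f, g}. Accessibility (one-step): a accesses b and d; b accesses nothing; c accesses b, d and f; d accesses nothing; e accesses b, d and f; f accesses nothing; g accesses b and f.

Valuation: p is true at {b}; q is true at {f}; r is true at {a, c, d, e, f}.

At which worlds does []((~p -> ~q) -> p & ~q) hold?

a: successors {b, d}; (~p -> ~q) -> p & ~q there: b:T, d:F. ✗
b: no successors, so []((~p -> ~q) -> p & ~q) holds vacuously. ✓
c: successors {b, d, f}; (~p -> ~q) -> p & ~q there: b:T, d:F, f:T. ✗
d: no successors, so []((~p -> ~q) -> p & ~q) holds vacuously. ✓
e: successors {b, d, f}; (~p -> ~q) -> p & ~q there: b:T, d:F, f:T. ✗
f: no successors, so []((~p -> ~q) -> p & ~q) holds vacuously. ✓
g: successors {b, f}; (~p -> ~q) -> p & ~q there: b:T, f:T. ✓

{b, d, f, g}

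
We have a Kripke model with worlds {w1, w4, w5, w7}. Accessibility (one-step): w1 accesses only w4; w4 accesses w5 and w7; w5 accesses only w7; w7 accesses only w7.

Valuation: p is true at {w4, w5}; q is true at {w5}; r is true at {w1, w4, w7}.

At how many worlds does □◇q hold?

1

w1: successors {w4}; ◇q there: w4:T. ✓
w4: successors {w5, w7}; ◇q there: w5:F, w7:F. ✗
w5: successors {w7}; ◇q there: w7:F. ✗
w7: successors {w7}; ◇q there: w7:F. ✗
Satisfying worlds: {w1}.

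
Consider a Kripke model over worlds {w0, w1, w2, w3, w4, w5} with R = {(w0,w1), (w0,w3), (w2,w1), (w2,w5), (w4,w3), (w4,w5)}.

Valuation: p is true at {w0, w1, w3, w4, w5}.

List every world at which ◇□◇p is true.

w0: successors {w1, w3}; □◇p there: w1:T, w3:T. ✓
w1: no successors, so ◇□◇p fails. ✗
w2: successors {w1, w5}; □◇p there: w1:T, w5:T. ✓
w3: no successors, so ◇□◇p fails. ✗
w4: successors {w3, w5}; □◇p there: w3:T, w5:T. ✓
w5: no successors, so ◇□◇p fails. ✗

{w0, w2, w4}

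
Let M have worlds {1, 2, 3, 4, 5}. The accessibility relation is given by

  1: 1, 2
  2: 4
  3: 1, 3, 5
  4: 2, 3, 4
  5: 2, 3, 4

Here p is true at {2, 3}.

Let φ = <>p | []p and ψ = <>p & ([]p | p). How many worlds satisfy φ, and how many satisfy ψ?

4 and 1

For <>p | []p:
1: <>p is T, []p is F. ✓
2: <>p is F, []p is F. ✗
3: <>p is T, []p is F. ✓
4: <>p is T, []p is F. ✓
5: <>p is T, []p is F. ✓
— 4 worlds.
For <>p & ([]p | p):
1: <>p is T, []p | p is F. ✗
2: <>p is F, []p | p is T. ✗
3: <>p is T, []p | p is T. ✓
4: <>p is T, []p | p is F. ✗
5: <>p is T, []p | p is F. ✗
— 1 world.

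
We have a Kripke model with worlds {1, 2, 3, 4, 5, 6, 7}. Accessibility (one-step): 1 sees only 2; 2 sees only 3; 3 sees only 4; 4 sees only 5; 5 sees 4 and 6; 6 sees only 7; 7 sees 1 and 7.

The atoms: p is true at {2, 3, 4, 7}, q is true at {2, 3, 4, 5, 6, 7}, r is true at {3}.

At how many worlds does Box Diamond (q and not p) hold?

2

1: successors {2}; Diamond (q and not p) there: 2:F. ✗
2: successors {3}; Diamond (q and not p) there: 3:F. ✗
3: successors {4}; Diamond (q and not p) there: 4:T. ✓
4: successors {5}; Diamond (q and not p) there: 5:T. ✓
5: successors {4, 6}; Diamond (q and not p) there: 4:T, 6:F. ✗
6: successors {7}; Diamond (q and not p) there: 7:F. ✗
7: successors {1, 7}; Diamond (q and not p) there: 1:F, 7:F. ✗
Satisfying worlds: {3, 4}.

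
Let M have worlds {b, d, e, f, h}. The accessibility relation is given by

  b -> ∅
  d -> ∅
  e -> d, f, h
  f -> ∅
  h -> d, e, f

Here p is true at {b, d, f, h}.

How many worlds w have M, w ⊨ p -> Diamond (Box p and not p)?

2

b: p is T, Diamond (Box p and not p) is F. ✗
d: p is T, Diamond (Box p and not p) is F. ✗
e: p is F, Diamond (Box p and not p) is F. ✓
f: p is T, Diamond (Box p and not p) is F. ✗
h: p is T, Diamond (Box p and not p) is T. ✓
Satisfying worlds: {e, h}.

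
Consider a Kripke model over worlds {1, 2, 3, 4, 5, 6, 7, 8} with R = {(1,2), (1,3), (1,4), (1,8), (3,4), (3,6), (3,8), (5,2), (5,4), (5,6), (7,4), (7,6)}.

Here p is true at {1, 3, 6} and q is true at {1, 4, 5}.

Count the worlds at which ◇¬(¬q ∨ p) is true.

1: successors {2, 3, 4, 8}; ¬(¬q ∨ p) there: 2:F, 3:F, 4:T, 8:F. ✓
2: no successors, so ◇¬(¬q ∨ p) fails. ✗
3: successors {4, 6, 8}; ¬(¬q ∨ p) there: 4:T, 6:F, 8:F. ✓
4: no successors, so ◇¬(¬q ∨ p) fails. ✗
5: successors {2, 4, 6}; ¬(¬q ∨ p) there: 2:F, 4:T, 6:F. ✓
6: no successors, so ◇¬(¬q ∨ p) fails. ✗
7: successors {4, 6}; ¬(¬q ∨ p) there: 4:T, 6:F. ✓
8: no successors, so ◇¬(¬q ∨ p) fails. ✗
Satisfying worlds: {1, 3, 5, 7}.

4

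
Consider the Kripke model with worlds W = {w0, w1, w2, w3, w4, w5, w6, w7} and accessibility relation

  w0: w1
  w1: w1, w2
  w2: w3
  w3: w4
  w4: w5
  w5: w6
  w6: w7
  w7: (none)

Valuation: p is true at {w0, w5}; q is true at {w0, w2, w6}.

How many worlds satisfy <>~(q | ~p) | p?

w0: <>~(q | ~p) is F, p is T. ✓
w1: <>~(q | ~p) is F, p is F. ✗
w2: <>~(q | ~p) is F, p is F. ✗
w3: <>~(q | ~p) is F, p is F. ✗
w4: <>~(q | ~p) is T, p is F. ✓
w5: <>~(q | ~p) is F, p is T. ✓
w6: <>~(q | ~p) is F, p is F. ✗
w7: <>~(q | ~p) is F, p is F. ✗
Satisfying worlds: {w0, w4, w5}.

3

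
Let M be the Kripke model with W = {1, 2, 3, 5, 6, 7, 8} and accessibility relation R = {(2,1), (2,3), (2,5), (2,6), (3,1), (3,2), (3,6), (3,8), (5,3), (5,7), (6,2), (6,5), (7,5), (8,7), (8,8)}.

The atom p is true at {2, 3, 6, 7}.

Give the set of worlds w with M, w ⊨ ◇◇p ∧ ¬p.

{5, 8}

1: ◇◇p is F, ¬p is T. ✗
2: ◇◇p is T, ¬p is F. ✗
3: ◇◇p is T, ¬p is F. ✗
5: ◇◇p is T, ¬p is T. ✓
6: ◇◇p is T, ¬p is F. ✗
7: ◇◇p is T, ¬p is F. ✗
8: ◇◇p is T, ¬p is T. ✓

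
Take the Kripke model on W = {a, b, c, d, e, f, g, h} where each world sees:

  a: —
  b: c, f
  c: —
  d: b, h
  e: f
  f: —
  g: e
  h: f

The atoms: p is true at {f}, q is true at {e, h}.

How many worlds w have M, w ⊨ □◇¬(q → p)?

3

a: no successors, so □◇¬(q → p) holds vacuously. ✓
b: successors {c, f}; ◇¬(q → p) there: c:F, f:F. ✗
c: no successors, so □◇¬(q → p) holds vacuously. ✓
d: successors {b, h}; ◇¬(q → p) there: b:F, h:F. ✗
e: successors {f}; ◇¬(q → p) there: f:F. ✗
f: no successors, so □◇¬(q → p) holds vacuously. ✓
g: successors {e}; ◇¬(q → p) there: e:F. ✗
h: successors {f}; ◇¬(q → p) there: f:F. ✗
Satisfying worlds: {a, c, f}.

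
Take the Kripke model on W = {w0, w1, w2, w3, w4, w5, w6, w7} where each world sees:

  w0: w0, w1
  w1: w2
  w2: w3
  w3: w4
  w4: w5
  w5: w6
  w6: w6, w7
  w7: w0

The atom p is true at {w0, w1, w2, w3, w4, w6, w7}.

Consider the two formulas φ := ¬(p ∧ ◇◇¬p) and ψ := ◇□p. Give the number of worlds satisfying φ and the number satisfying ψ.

7 and 7

For ¬(p ∧ ◇◇¬p):
w0: p ∧ ◇◇¬p is F. ✓
w1: p ∧ ◇◇¬p is F. ✓
w2: p ∧ ◇◇¬p is F. ✓
w3: p ∧ ◇◇¬p is T. ✗
w4: p ∧ ◇◇¬p is F. ✓
w5: p ∧ ◇◇¬p is F. ✓
w6: p ∧ ◇◇¬p is F. ✓
w7: p ∧ ◇◇¬p is F. ✓
— 7 worlds.
For ◇□p:
w0: successors {w0, w1}; □p there: w0:T, w1:T. ✓
w1: successors {w2}; □p there: w2:T. ✓
w2: successors {w3}; □p there: w3:T. ✓
w3: successors {w4}; □p there: w4:F. ✗
w4: successors {w5}; □p there: w5:T. ✓
w5: successors {w6}; □p there: w6:T. ✓
w6: successors {w6, w7}; □p there: w6:T, w7:T. ✓
w7: successors {w0}; □p there: w0:T. ✓
— 7 worlds.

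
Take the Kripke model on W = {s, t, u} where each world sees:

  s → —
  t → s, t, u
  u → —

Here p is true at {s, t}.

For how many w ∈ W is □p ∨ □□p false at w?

s: □p is T, □□p is T. ✓
t: □p is F, □□p is F. ✗
u: □p is T, □□p is T. ✓
Satisfying worlds: {s, u}.
So □p ∨ □□p fails at the other 1 world.

1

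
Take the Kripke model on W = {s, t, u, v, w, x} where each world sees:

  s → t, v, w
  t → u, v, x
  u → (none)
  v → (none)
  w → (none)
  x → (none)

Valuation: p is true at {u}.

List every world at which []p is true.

s: successors {t, v, w}; p there: t:F, v:F, w:F. ✗
t: successors {u, v, x}; p there: u:T, v:F, x:F. ✗
u: no successors, so []p holds vacuously. ✓
v: no successors, so []p holds vacuously. ✓
w: no successors, so []p holds vacuously. ✓
x: no successors, so []p holds vacuously. ✓

{u, v, w, x}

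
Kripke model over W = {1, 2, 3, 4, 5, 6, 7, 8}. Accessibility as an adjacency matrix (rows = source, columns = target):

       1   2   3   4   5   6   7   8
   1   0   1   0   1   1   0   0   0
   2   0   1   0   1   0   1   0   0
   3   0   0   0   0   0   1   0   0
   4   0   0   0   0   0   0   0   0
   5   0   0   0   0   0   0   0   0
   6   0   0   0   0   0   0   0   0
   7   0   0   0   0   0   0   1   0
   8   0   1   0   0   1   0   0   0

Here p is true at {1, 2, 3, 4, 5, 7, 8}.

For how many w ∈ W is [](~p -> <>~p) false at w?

2

1: successors {2, 4, 5}; ~p -> <>~p there: 2:T, 4:T, 5:T. ✓
2: successors {2, 4, 6}; ~p -> <>~p there: 2:T, 4:T, 6:F. ✗
3: successors {6}; ~p -> <>~p there: 6:F. ✗
4: no successors, so [](~p -> <>~p) holds vacuously. ✓
5: no successors, so [](~p -> <>~p) holds vacuously. ✓
6: no successors, so [](~p -> <>~p) holds vacuously. ✓
7: successors {7}; ~p -> <>~p there: 7:T. ✓
8: successors {2, 5}; ~p -> <>~p there: 2:T, 5:T. ✓
Satisfying worlds: {1, 4, 5, 6, 7, 8}.
So [](~p -> <>~p) fails at the other 2 worlds.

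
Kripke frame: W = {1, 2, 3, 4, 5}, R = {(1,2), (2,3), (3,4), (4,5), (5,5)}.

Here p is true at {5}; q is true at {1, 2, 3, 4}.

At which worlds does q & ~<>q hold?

1: q is T, ~<>q is F. ✗
2: q is T, ~<>q is F. ✗
3: q is T, ~<>q is F. ✗
4: q is T, ~<>q is T. ✓
5: q is F, ~<>q is T. ✗

{4}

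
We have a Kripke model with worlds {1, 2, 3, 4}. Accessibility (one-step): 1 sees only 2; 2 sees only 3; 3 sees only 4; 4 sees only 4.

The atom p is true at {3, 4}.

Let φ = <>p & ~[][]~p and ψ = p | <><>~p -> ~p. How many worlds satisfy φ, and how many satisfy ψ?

3 and 2

For <>p & ~[][]~p:
1: <>p is F, ~[][]~p is T. ✗
2: <>p is T, ~[][]~p is T. ✓
3: <>p is T, ~[][]~p is T. ✓
4: <>p is T, ~[][]~p is T. ✓
— 3 worlds.
For p | <><>~p -> ~p:
1: p | <><>~p is F, ~p is T. ✓
2: p | <><>~p is F, ~p is T. ✓
3: p | <><>~p is T, ~p is F. ✗
4: p | <><>~p is T, ~p is F. ✗
— 2 worlds.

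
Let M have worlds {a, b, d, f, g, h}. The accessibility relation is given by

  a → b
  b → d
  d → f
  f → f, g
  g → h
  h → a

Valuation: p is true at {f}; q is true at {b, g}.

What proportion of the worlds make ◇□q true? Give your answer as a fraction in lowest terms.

1/6

a: successors {b}; □q there: b:F. ✗
b: successors {d}; □q there: d:F. ✗
d: successors {f}; □q there: f:F. ✗
f: successors {f, g}; □q there: f:F, g:F. ✗
g: successors {h}; □q there: h:F. ✗
h: successors {a}; □q there: a:T. ✓
That's 1 of 6 worlds, so 1/6.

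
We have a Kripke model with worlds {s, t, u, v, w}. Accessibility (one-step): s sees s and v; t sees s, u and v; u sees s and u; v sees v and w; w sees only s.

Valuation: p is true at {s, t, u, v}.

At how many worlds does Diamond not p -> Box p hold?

4

s: Diamond not p is F, Box p is T. ✓
t: Diamond not p is F, Box p is T. ✓
u: Diamond not p is F, Box p is T. ✓
v: Diamond not p is T, Box p is F. ✗
w: Diamond not p is F, Box p is T. ✓
Satisfying worlds: {s, t, u, w}.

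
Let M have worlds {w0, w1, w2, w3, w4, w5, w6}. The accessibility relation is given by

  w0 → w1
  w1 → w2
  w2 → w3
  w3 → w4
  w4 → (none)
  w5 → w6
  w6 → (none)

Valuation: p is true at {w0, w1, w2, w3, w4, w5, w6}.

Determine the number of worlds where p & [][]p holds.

w0: p is T, [][]p is T. ✓
w1: p is T, [][]p is T. ✓
w2: p is T, [][]p is T. ✓
w3: p is T, [][]p is T. ✓
w4: p is T, [][]p is T. ✓
w5: p is T, [][]p is T. ✓
w6: p is T, [][]p is T. ✓
Satisfying worlds: {w0, w1, w2, w3, w4, w5, w6}.

7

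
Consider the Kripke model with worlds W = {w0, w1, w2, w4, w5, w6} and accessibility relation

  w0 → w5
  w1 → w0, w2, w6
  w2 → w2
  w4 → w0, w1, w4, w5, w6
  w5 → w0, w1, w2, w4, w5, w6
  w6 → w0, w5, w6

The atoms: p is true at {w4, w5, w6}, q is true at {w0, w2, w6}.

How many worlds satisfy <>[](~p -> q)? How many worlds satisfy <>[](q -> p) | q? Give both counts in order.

5 and 6

For <>[](~p -> q):
w0: successors {w5}; [](~p -> q) there: w5:F. ✗
w1: successors {w0, w2, w6}; [](~p -> q) there: w0:T, w2:T, w6:T. ✓
w2: successors {w2}; [](~p -> q) there: w2:T. ✓
w4: successors {w0, w1, w4, w5, w6}; [](~p -> q) there: w0:T, w1:T, w4:F, w5:F, w6:T. ✓
w5: successors {w0, w1, w2, w4, w5, w6}; [](~p -> q) there: w0:T, w1:T, w2:T, w4:F, w5:F, w6:T. ✓
w6: successors {w0, w5, w6}; [](~p -> q) there: w0:T, w5:F, w6:T. ✓
— 5 worlds.
For <>[](q -> p) | q:
w0: <>[](q -> p) is F, q is T. ✓
w1: <>[](q -> p) is T, q is F. ✓
w2: <>[](q -> p) is F, q is T. ✓
w4: <>[](q -> p) is T, q is F. ✓
w5: <>[](q -> p) is T, q is F. ✓
w6: <>[](q -> p) is T, q is T. ✓
— 6 worlds.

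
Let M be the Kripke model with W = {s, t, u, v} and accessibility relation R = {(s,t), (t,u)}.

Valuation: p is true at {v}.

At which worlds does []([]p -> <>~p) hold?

s: successors {t}; []p -> <>~p there: t:T. ✓
t: successors {u}; []p -> <>~p there: u:F. ✗
u: no successors, so []([]p -> <>~p) holds vacuously. ✓
v: no successors, so []([]p -> <>~p) holds vacuously. ✓

{s, u, v}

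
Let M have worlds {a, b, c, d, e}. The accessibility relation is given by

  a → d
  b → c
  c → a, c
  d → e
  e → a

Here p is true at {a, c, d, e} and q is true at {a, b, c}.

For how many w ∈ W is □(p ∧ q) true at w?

a: successors {d}; p ∧ q there: d:F. ✗
b: successors {c}; p ∧ q there: c:T. ✓
c: successors {a, c}; p ∧ q there: a:T, c:T. ✓
d: successors {e}; p ∧ q there: e:F. ✗
e: successors {a}; p ∧ q there: a:T. ✓
Satisfying worlds: {b, c, e}.

3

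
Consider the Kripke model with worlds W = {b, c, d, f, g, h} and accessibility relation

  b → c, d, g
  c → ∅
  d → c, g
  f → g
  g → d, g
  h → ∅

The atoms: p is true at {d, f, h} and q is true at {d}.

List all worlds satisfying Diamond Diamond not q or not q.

{b, c, d, f, g, h}

b: Diamond Diamond not q is T, not q is T. ✓
c: Diamond Diamond not q is F, not q is T. ✓
d: Diamond Diamond not q is T, not q is F. ✓
f: Diamond Diamond not q is T, not q is T. ✓
g: Diamond Diamond not q is T, not q is T. ✓
h: Diamond Diamond not q is F, not q is T. ✓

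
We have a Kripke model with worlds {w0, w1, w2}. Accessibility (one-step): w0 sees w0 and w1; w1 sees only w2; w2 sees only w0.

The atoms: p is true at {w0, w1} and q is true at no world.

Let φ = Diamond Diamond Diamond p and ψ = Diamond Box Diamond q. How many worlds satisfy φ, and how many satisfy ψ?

For Diamond Diamond Diamond p:
w0: successors {w0, w1}; Diamond Diamond p there: w0:T, w1:T. ✓
w1: successors {w2}; Diamond Diamond p there: w2:T. ✓
w2: successors {w0}; Diamond Diamond p there: w0:T. ✓
— 3 worlds.
For Diamond Box Diamond q:
w0: successors {w0, w1}; Box Diamond q there: w0:F, w1:F. ✗
w1: successors {w2}; Box Diamond q there: w2:F. ✗
w2: successors {w0}; Box Diamond q there: w0:F. ✗
— 0 worlds.

3 and 0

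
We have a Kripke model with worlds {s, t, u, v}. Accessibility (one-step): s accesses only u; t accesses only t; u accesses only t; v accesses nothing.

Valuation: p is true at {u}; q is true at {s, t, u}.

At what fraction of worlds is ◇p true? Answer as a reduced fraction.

1/4

s: successors {u}; p there: u:T. ✓
t: successors {t}; p there: t:F. ✗
u: successors {t}; p there: t:F. ✗
v: no successors, so ◇p fails. ✗
That's 1 of 4 worlds, so 1/4.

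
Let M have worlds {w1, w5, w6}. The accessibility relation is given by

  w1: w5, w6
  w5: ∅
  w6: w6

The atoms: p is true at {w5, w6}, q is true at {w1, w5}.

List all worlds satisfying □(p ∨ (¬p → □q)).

w1: successors {w5, w6}; p ∨ (¬p → □q) there: w5:T, w6:T. ✓
w5: no successors, so □(p ∨ (¬p → □q)) holds vacuously. ✓
w6: successors {w6}; p ∨ (¬p → □q) there: w6:T. ✓

{w1, w5, w6}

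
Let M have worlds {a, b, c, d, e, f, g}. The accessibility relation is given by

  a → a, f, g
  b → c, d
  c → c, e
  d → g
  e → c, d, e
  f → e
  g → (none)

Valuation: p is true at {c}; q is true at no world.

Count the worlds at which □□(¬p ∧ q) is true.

2

a: successors {a, f, g}; □(¬p ∧ q) there: a:F, f:F, g:T. ✗
b: successors {c, d}; □(¬p ∧ q) there: c:F, d:F. ✗
c: successors {c, e}; □(¬p ∧ q) there: c:F, e:F. ✗
d: successors {g}; □(¬p ∧ q) there: g:T. ✓
e: successors {c, d, e}; □(¬p ∧ q) there: c:F, d:F, e:F. ✗
f: successors {e}; □(¬p ∧ q) there: e:F. ✗
g: no successors, so □□(¬p ∧ q) holds vacuously. ✓
Satisfying worlds: {d, g}.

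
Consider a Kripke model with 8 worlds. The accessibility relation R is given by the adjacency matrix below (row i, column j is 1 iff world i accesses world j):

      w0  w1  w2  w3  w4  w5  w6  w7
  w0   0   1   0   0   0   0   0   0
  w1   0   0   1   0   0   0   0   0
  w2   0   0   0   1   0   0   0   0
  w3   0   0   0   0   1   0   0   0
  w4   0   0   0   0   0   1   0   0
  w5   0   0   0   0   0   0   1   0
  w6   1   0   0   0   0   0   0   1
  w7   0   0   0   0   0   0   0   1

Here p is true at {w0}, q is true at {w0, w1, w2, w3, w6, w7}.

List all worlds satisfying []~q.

{w3, w4}

w0: successors {w1}; ~q there: w1:F. ✗
w1: successors {w2}; ~q there: w2:F. ✗
w2: successors {w3}; ~q there: w3:F. ✗
w3: successors {w4}; ~q there: w4:T. ✓
w4: successors {w5}; ~q there: w5:T. ✓
w5: successors {w6}; ~q there: w6:F. ✗
w6: successors {w0, w7}; ~q there: w0:F, w7:F. ✗
w7: successors {w7}; ~q there: w7:F. ✗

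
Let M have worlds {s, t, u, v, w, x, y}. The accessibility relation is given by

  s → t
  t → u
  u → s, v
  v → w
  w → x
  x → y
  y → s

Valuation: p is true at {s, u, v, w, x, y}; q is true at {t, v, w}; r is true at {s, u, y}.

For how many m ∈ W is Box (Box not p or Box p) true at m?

7

s: successors {t}; Box not p or Box p there: t:T. ✓
t: successors {u}; Box not p or Box p there: u:T. ✓
u: successors {s, v}; Box not p or Box p there: s:T, v:T. ✓
v: successors {w}; Box not p or Box p there: w:T. ✓
w: successors {x}; Box not p or Box p there: x:T. ✓
x: successors {y}; Box not p or Box p there: y:T. ✓
y: successors {s}; Box not p or Box p there: s:T. ✓
Satisfying worlds: {s, t, u, v, w, x, y}.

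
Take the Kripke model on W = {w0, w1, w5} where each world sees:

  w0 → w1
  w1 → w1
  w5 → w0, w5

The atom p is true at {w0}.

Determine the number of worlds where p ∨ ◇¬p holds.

3

w0: p is T, ◇¬p is T. ✓
w1: p is F, ◇¬p is T. ✓
w5: p is F, ◇¬p is T. ✓
Satisfying worlds: {w0, w1, w5}.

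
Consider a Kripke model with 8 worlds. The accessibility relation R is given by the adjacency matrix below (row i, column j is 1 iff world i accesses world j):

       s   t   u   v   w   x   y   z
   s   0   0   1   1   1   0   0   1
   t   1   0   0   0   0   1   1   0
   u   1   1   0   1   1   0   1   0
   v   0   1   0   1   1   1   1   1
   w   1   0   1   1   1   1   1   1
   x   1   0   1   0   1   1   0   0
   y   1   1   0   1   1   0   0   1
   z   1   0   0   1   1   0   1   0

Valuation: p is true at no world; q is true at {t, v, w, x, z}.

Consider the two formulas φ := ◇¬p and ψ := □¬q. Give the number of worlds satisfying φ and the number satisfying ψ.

8 and 0

For ◇¬p:
s: successors {u, v, w, z}; ¬p there: u:T, v:T, w:T, z:T. ✓
t: successors {s, x, y}; ¬p there: s:T, x:T, y:T. ✓
u: successors {s, t, v, w, y}; ¬p there: s:T, t:T, v:T, w:T, y:T. ✓
v: successors {t, v, w, x, y, z}; ¬p there: t:T, v:T, w:T, x:T, y:T, z:T. ✓
w: successors {s, u, v, w, x, y, z}; ¬p there: s:T, u:T, v:T, w:T, x:T, y:T, z:T. ✓
x: successors {s, u, w, x}; ¬p there: s:T, u:T, w:T, x:T. ✓
y: successors {s, t, v, w, z}; ¬p there: s:T, t:T, v:T, w:T, z:T. ✓
z: successors {s, v, w, y}; ¬p there: s:T, v:T, w:T, y:T. ✓
— 8 worlds.
For □¬q:
s: successors {u, v, w, z}; ¬q there: u:T, v:F, w:F, z:F. ✗
t: successors {s, x, y}; ¬q there: s:T, x:F, y:T. ✗
u: successors {s, t, v, w, y}; ¬q there: s:T, t:F, v:F, w:F, y:T. ✗
v: successors {t, v, w, x, y, z}; ¬q there: t:F, v:F, w:F, x:F, y:T, z:F. ✗
w: successors {s, u, v, w, x, y, z}; ¬q there: s:T, u:T, v:F, w:F, x:F, y:T, z:F. ✗
x: successors {s, u, w, x}; ¬q there: s:T, u:T, w:F, x:F. ✗
y: successors {s, t, v, w, z}; ¬q there: s:T, t:F, v:F, w:F, z:F. ✗
z: successors {s, v, w, y}; ¬q there: s:T, v:F, w:F, y:T. ✗
— 0 worlds.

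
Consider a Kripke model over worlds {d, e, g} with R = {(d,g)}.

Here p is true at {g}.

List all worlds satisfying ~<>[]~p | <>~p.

d: ~<>[]~p is F, <>~p is F. ✗
e: ~<>[]~p is T, <>~p is F. ✓
g: ~<>[]~p is T, <>~p is F. ✓

{e, g}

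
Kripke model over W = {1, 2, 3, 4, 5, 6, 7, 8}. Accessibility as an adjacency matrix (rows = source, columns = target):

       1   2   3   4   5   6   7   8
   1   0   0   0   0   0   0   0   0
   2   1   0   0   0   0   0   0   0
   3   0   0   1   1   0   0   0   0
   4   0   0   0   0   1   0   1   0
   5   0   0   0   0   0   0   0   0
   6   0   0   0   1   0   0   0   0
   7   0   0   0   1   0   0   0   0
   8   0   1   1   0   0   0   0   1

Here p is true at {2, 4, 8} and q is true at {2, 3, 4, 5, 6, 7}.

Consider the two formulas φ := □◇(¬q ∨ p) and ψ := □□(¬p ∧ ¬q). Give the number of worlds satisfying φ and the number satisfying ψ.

For □◇(¬q ∨ p):
1: no successors, so □◇(¬q ∨ p) holds vacuously. ✓
2: successors {1}; ◇(¬q ∨ p) there: 1:F. ✗
3: successors {3, 4}; ◇(¬q ∨ p) there: 3:T, 4:F. ✗
4: successors {5, 7}; ◇(¬q ∨ p) there: 5:F, 7:T. ✗
5: no successors, so □◇(¬q ∨ p) holds vacuously. ✓
6: successors {4}; ◇(¬q ∨ p) there: 4:F. ✗
7: successors {4}; ◇(¬q ∨ p) there: 4:F. ✗
8: successors {2, 3, 8}; ◇(¬q ∨ p) there: 2:T, 3:T, 8:T. ✓
— 3 worlds.
For □□(¬p ∧ ¬q):
1: no successors, so □□(¬p ∧ ¬q) holds vacuously. ✓
2: successors {1}; □(¬p ∧ ¬q) there: 1:T. ✓
3: successors {3, 4}; □(¬p ∧ ¬q) there: 3:F, 4:F. ✗
4: successors {5, 7}; □(¬p ∧ ¬q) there: 5:T, 7:F. ✗
5: no successors, so □□(¬p ∧ ¬q) holds vacuously. ✓
6: successors {4}; □(¬p ∧ ¬q) there: 4:F. ✗
7: successors {4}; □(¬p ∧ ¬q) there: 4:F. ✗
8: successors {2, 3, 8}; □(¬p ∧ ¬q) there: 2:T, 3:F, 8:F. ✗
— 3 worlds.

3 and 3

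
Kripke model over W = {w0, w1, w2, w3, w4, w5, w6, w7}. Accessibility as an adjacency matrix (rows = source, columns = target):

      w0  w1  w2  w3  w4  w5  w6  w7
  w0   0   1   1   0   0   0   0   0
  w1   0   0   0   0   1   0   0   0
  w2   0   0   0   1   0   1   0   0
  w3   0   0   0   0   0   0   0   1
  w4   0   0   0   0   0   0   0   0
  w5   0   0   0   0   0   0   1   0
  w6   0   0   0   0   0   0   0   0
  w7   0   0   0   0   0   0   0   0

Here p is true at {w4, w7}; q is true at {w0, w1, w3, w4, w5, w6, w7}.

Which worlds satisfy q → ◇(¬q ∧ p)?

w0: q is T, ◇(¬q ∧ p) is F. ✗
w1: q is T, ◇(¬q ∧ p) is F. ✗
w2: q is F, ◇(¬q ∧ p) is F. ✓
w3: q is T, ◇(¬q ∧ p) is F. ✗
w4: q is T, ◇(¬q ∧ p) is F. ✗
w5: q is T, ◇(¬q ∧ p) is F. ✗
w6: q is T, ◇(¬q ∧ p) is F. ✗
w7: q is T, ◇(¬q ∧ p) is F. ✗

{w2}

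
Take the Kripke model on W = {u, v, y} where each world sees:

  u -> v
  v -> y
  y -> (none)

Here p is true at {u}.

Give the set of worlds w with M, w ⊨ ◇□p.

{v}

u: successors {v}; □p there: v:F. ✗
v: successors {y}; □p there: y:T. ✓
y: no successors, so ◇□p fails. ✗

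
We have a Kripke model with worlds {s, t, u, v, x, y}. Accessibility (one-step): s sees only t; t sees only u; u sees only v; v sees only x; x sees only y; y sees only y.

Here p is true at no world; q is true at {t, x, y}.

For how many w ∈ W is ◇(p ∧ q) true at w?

0

s: successors {t}; p ∧ q there: t:F. ✗
t: successors {u}; p ∧ q there: u:F. ✗
u: successors {v}; p ∧ q there: v:F. ✗
v: successors {x}; p ∧ q there: x:F. ✗
x: successors {y}; p ∧ q there: y:F. ✗
y: successors {y}; p ∧ q there: y:F. ✗
Satisfying worlds: ∅.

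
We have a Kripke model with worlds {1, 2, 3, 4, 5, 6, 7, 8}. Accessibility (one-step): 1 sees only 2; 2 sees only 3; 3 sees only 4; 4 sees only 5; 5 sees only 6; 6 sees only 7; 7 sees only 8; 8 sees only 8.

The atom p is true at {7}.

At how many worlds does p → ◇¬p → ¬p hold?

1: p is F, ◇¬p → ¬p is T. ✓
2: p is F, ◇¬p → ¬p is T. ✓
3: p is F, ◇¬p → ¬p is T. ✓
4: p is F, ◇¬p → ¬p is T. ✓
5: p is F, ◇¬p → ¬p is T. ✓
6: p is F, ◇¬p → ¬p is T. ✓
7: p is T, ◇¬p → ¬p is F. ✗
8: p is F, ◇¬p → ¬p is T. ✓
Satisfying worlds: {1, 2, 3, 4, 5, 6, 8}.

7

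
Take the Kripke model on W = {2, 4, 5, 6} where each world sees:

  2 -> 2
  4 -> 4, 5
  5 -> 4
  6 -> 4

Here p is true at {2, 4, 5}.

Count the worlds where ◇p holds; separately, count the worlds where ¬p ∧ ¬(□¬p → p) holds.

For ◇p:
2: successors {2}; p there: 2:T. ✓
4: successors {4, 5}; p there: 4:T, 5:T. ✓
5: successors {4}; p there: 4:T. ✓
6: successors {4}; p there: 4:T. ✓
— 4 worlds.
For ¬p ∧ ¬(□¬p → p):
2: ¬p is F, ¬(□¬p → p) is F. ✗
4: ¬p is F, ¬(□¬p → p) is F. ✗
5: ¬p is F, ¬(□¬p → p) is F. ✗
6: ¬p is T, ¬(□¬p → p) is F. ✗
— 0 worlds.

4 and 0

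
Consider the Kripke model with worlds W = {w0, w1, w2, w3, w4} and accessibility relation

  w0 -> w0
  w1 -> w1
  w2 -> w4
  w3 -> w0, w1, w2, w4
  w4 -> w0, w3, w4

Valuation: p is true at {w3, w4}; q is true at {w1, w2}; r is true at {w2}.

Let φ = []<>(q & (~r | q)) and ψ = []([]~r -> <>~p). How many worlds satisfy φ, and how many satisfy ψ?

1 and 4

For []<>(q & (~r | q)):
w0: successors {w0}; <>(q & (~r | q)) there: w0:F. ✗
w1: successors {w1}; <>(q & (~r | q)) there: w1:T. ✓
w2: successors {w4}; <>(q & (~r | q)) there: w4:F. ✗
w3: successors {w0, w1, w2, w4}; <>(q & (~r | q)) there: w0:F, w1:T, w2:F, w4:F. ✗
w4: successors {w0, w3, w4}; <>(q & (~r | q)) there: w0:F, w3:T, w4:F. ✗
— 1 world.
For []([]~r -> <>~p):
w0: successors {w0}; []~r -> <>~p there: w0:T. ✓
w1: successors {w1}; []~r -> <>~p there: w1:T. ✓
w2: successors {w4}; []~r -> <>~p there: w4:T. ✓
w3: successors {w0, w1, w2, w4}; []~r -> <>~p there: w0:T, w1:T, w2:F, w4:T. ✗
w4: successors {w0, w3, w4}; []~r -> <>~p there: w0:T, w3:T, w4:T. ✓
— 4 worlds.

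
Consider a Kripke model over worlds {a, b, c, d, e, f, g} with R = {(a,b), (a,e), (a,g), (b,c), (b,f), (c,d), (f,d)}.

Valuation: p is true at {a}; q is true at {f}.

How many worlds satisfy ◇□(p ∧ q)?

a: successors {b, e, g}; □(p ∧ q) there: b:F, e:T, g:T. ✓
b: successors {c, f}; □(p ∧ q) there: c:F, f:F. ✗
c: successors {d}; □(p ∧ q) there: d:T. ✓
d: no successors, so ◇□(p ∧ q) fails. ✗
e: no successors, so ◇□(p ∧ q) fails. ✗
f: successors {d}; □(p ∧ q) there: d:T. ✓
g: no successors, so ◇□(p ∧ q) fails. ✗
Satisfying worlds: {a, c, f}.

3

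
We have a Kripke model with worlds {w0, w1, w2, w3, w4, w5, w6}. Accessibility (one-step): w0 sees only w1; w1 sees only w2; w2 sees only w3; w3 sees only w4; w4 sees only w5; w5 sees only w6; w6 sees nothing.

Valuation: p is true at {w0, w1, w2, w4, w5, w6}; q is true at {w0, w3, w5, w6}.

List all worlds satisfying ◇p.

w0: successors {w1}; p there: w1:T. ✓
w1: successors {w2}; p there: w2:T. ✓
w2: successors {w3}; p there: w3:F. ✗
w3: successors {w4}; p there: w4:T. ✓
w4: successors {w5}; p there: w5:T. ✓
w5: successors {w6}; p there: w6:T. ✓
w6: no successors, so ◇p fails. ✗

{w0, w1, w3, w4, w5}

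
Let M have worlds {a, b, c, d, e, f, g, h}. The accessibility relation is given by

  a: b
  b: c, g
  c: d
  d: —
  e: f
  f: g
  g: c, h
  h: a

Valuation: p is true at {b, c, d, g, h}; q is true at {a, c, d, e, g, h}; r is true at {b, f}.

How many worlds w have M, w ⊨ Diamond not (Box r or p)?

1

a: successors {b}; not (Box r or p) there: b:F. ✗
b: successors {c, g}; not (Box r or p) there: c:F, g:F. ✗
c: successors {d}; not (Box r or p) there: d:F. ✗
d: no successors, so Diamond not (Box r or p) fails. ✗
e: successors {f}; not (Box r or p) there: f:T. ✓
f: successors {g}; not (Box r or p) there: g:F. ✗
g: successors {c, h}; not (Box r or p) there: c:F, h:F. ✗
h: successors {a}; not (Box r or p) there: a:F. ✗
Satisfying worlds: {e}.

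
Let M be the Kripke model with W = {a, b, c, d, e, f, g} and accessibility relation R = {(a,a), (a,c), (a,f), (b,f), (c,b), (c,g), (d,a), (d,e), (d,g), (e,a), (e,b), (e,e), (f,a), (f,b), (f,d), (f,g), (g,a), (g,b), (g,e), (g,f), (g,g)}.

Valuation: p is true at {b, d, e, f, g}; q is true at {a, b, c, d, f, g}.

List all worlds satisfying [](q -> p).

{b, c}

a: successors {a, c, f}; q -> p there: a:F, c:F, f:T. ✗
b: successors {f}; q -> p there: f:T. ✓
c: successors {b, g}; q -> p there: b:T, g:T. ✓
d: successors {a, e, g}; q -> p there: a:F, e:T, g:T. ✗
e: successors {a, b, e}; q -> p there: a:F, b:T, e:T. ✗
f: successors {a, b, d, g}; q -> p there: a:F, b:T, d:T, g:T. ✗
g: successors {a, b, e, f, g}; q -> p there: a:F, b:T, e:T, f:T, g:T. ✗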